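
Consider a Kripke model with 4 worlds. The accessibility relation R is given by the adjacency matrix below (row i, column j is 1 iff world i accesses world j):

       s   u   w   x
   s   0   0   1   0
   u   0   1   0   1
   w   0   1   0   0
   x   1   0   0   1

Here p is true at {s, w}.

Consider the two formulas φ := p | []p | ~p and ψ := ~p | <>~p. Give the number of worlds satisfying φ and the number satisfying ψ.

For p | []p | ~p:
s: p | []p is T, ~p is F. ✓
u: p | []p is F, ~p is T. ✓
w: p | []p is T, ~p is F. ✓
x: p | []p is F, ~p is T. ✓
— 4 worlds.
For ~p | <>~p:
s: ~p is F, <>~p is F. ✗
u: ~p is T, <>~p is T. ✓
w: ~p is F, <>~p is T. ✓
x: ~p is T, <>~p is T. ✓
— 3 worlds.

4 and 3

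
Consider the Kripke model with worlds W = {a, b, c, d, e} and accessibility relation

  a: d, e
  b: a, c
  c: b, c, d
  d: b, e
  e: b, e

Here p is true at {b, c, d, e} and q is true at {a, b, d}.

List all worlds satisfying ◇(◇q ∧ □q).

a: successors {d, e}; ◇q ∧ □q there: d:F, e:F. ✗
b: successors {a, c}; ◇q ∧ □q there: a:F, c:F. ✗
c: successors {b, c, d}; ◇q ∧ □q there: b:F, c:F, d:F. ✗
d: successors {b, e}; ◇q ∧ □q there: b:F, e:F. ✗
e: successors {b, e}; ◇q ∧ □q there: b:F, e:F. ✗

∅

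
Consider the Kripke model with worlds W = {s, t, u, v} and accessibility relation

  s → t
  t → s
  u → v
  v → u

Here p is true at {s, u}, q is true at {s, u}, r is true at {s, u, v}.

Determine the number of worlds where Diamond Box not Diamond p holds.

s: successors {t}; Box not Diamond p there: t:T. ✓
t: successors {s}; Box not Diamond p there: s:F. ✗
u: successors {v}; Box not Diamond p there: v:T. ✓
v: successors {u}; Box not Diamond p there: u:F. ✗
Satisfying worlds: {s, u}.

2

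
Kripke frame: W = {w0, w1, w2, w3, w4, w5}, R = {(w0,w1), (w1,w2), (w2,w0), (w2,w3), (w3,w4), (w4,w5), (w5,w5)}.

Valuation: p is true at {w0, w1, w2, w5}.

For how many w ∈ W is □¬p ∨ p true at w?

5

w0: □¬p is F, p is T. ✓
w1: □¬p is F, p is T. ✓
w2: □¬p is F, p is T. ✓
w3: □¬p is T, p is F. ✓
w4: □¬p is F, p is F. ✗
w5: □¬p is F, p is T. ✓
Satisfying worlds: {w0, w1, w2, w3, w5}.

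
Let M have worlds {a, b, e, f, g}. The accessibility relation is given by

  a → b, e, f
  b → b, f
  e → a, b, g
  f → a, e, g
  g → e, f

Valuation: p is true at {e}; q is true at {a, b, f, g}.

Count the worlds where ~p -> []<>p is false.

a: ~p is T, []<>p is F. ✗
b: ~p is T, []<>p is F. ✗
e: ~p is F, []<>p is F. ✓
f: ~p is T, []<>p is F. ✗
g: ~p is T, []<>p is F. ✗
Satisfying worlds: {e}.
So ~p -> []<>p fails at the other 4 worlds.

4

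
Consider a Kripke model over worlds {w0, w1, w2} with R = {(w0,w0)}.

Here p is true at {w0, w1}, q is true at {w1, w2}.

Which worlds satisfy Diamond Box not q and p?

w0: Diamond Box not q is T, p is T. ✓
w1: Diamond Box not q is F, p is T. ✗
w2: Diamond Box not q is F, p is F. ✗

{w0}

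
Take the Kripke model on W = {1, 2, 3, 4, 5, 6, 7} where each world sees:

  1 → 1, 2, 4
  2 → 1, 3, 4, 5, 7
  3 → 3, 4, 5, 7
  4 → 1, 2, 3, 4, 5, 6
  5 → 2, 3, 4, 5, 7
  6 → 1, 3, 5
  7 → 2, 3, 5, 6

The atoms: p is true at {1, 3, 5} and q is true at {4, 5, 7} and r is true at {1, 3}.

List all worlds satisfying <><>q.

{1, 2, 3, 4, 5, 6, 7}

1: successors {1, 2, 4}; <>q there: 1:T, 2:T, 4:T. ✓
2: successors {1, 3, 4, 5, 7}; <>q there: 1:T, 3:T, 4:T, 5:T, 7:T. ✓
3: successors {3, 4, 5, 7}; <>q there: 3:T, 4:T, 5:T, 7:T. ✓
4: successors {1, 2, 3, 4, 5, 6}; <>q there: 1:T, 2:T, 3:T, 4:T, 5:T, 6:T. ✓
5: successors {2, 3, 4, 5, 7}; <>q there: 2:T, 3:T, 4:T, 5:T, 7:T. ✓
6: successors {1, 3, 5}; <>q there: 1:T, 3:T, 5:T. ✓
7: successors {2, 3, 5, 6}; <>q there: 2:T, 3:T, 5:T, 6:T. ✓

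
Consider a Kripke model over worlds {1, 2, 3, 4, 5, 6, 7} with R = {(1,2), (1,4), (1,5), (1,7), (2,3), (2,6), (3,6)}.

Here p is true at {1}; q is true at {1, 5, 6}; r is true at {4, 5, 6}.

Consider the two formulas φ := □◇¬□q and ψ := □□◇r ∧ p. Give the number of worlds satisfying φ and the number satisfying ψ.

4 and 0

For □◇¬□q:
1: successors {2, 4, 5, 7}; ◇¬□q there: 2:F, 4:F, 5:F, 7:F. ✗
2: successors {3, 6}; ◇¬□q there: 3:F, 6:F. ✗
3: successors {6}; ◇¬□q there: 6:F. ✗
4: no successors, so □◇¬□q holds vacuously. ✓
5: no successors, so □◇¬□q holds vacuously. ✓
6: no successors, so □◇¬□q holds vacuously. ✓
7: no successors, so □◇¬□q holds vacuously. ✓
— 4 worlds.
For □□◇r ∧ p:
1: □□◇r is F, p is T. ✗
2: □□◇r is F, p is F. ✗
3: □□◇r is T, p is F. ✗
4: □□◇r is T, p is F. ✗
5: □□◇r is T, p is F. ✗
6: □□◇r is T, p is F. ✗
7: □□◇r is T, p is F. ✗
— 0 worlds.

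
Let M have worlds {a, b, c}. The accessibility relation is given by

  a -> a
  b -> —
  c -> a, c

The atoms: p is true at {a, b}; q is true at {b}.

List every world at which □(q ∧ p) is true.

a: successors {a}; q ∧ p there: a:F. ✗
b: no successors, so □(q ∧ p) holds vacuously. ✓
c: successors {a, c}; q ∧ p there: a:F, c:F. ✗

{b}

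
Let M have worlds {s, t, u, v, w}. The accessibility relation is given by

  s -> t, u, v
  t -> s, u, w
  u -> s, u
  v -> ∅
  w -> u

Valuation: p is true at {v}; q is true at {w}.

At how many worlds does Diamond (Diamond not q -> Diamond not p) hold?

4

s: successors {t, u, v}; Diamond not q -> Diamond not p there: t:T, u:T, v:T. ✓
t: successors {s, u, w}; Diamond not q -> Diamond not p there: s:T, u:T, w:T. ✓
u: successors {s, u}; Diamond not q -> Diamond not p there: s:T, u:T. ✓
v: no successors, so Diamond (Diamond not q -> Diamond not p) fails. ✗
w: successors {u}; Diamond not q -> Diamond not p there: u:T. ✓
Satisfying worlds: {s, t, u, w}.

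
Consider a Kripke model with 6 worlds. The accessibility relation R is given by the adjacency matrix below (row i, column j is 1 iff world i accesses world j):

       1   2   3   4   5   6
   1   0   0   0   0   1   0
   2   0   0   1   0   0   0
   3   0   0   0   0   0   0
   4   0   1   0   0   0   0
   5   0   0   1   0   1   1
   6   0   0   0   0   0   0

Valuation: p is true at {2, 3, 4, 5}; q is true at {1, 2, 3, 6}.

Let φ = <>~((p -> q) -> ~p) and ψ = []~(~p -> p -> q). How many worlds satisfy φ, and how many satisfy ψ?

For <>~((p -> q) -> ~p):
1: successors {5}; ~((p -> q) -> ~p) there: 5:F. ✗
2: successors {3}; ~((p -> q) -> ~p) there: 3:T. ✓
3: no successors, so <>~((p -> q) -> ~p) fails. ✗
4: successors {2}; ~((p -> q) -> ~p) there: 2:T. ✓
5: successors {3, 5, 6}; ~((p -> q) -> ~p) there: 3:T, 5:F, 6:F. ✓
6: no successors, so <>~((p -> q) -> ~p) fails. ✗
— 3 worlds.
For []~(~p -> p -> q):
1: successors {5}; ~(~p -> p -> q) there: 5:F. ✗
2: successors {3}; ~(~p -> p -> q) there: 3:F. ✗
3: no successors, so []~(~p -> p -> q) holds vacuously. ✓
4: successors {2}; ~(~p -> p -> q) there: 2:F. ✗
5: successors {3, 5, 6}; ~(~p -> p -> q) there: 3:F, 5:F, 6:F. ✗
6: no successors, so []~(~p -> p -> q) holds vacuously. ✓
— 2 worlds.

3 and 2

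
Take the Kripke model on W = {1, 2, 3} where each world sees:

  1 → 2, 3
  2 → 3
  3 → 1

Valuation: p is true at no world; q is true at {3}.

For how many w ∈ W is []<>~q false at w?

1

1: successors {2, 3}; <>~q there: 2:F, 3:T. ✗
2: successors {3}; <>~q there: 3:T. ✓
3: successors {1}; <>~q there: 1:T. ✓
Satisfying worlds: {2, 3}.
So []<>~q fails at the other 1 world.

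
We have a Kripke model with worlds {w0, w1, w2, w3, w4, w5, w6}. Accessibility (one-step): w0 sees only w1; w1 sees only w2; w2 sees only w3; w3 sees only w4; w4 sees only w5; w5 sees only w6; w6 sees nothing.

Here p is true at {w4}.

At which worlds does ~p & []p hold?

w0: ~p is T, []p is F. ✗
w1: ~p is T, []p is F. ✗
w2: ~p is T, []p is F. ✗
w3: ~p is T, []p is T. ✓
w4: ~p is F, []p is F. ✗
w5: ~p is T, []p is F. ✗
w6: ~p is T, []p is T. ✓

{w3, w6}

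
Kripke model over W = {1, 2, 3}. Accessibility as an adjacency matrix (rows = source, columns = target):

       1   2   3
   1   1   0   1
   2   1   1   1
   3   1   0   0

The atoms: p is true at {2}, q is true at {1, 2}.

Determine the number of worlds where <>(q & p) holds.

1: successors {1, 3}; q & p there: 1:F, 3:F. ✗
2: successors {1, 2, 3}; q & p there: 1:F, 2:T, 3:F. ✓
3: successors {1}; q & p there: 1:F. ✗
Satisfying worlds: {2}.

1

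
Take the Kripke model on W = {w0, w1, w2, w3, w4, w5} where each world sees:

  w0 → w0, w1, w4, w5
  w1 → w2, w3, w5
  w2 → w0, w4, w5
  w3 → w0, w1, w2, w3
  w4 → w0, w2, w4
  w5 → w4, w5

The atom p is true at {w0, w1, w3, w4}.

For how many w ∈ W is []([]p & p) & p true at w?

0

w0: []([]p & p) is F, p is T. ✗
w1: []([]p & p) is F, p is T. ✗
w2: []([]p & p) is F, p is F. ✗
w3: []([]p & p) is F, p is T. ✗
w4: []([]p & p) is F, p is T. ✗
w5: []([]p & p) is F, p is F. ✗
Satisfying worlds: ∅.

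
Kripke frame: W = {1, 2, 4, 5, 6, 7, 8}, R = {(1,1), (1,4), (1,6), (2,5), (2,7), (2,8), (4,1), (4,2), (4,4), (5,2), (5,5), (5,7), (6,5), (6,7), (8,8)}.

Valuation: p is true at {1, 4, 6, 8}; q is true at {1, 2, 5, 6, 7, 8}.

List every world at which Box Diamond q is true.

1: successors {1, 4, 6}; Diamond q there: 1:T, 4:T, 6:T. ✓
2: successors {5, 7, 8}; Diamond q there: 5:T, 7:F, 8:T. ✗
4: successors {1, 2, 4}; Diamond q there: 1:T, 2:T, 4:T. ✓
5: successors {2, 5, 7}; Diamond q there: 2:T, 5:T, 7:F. ✗
6: successors {5, 7}; Diamond q there: 5:T, 7:F. ✗
7: no successors, so Box Diamond q holds vacuously. ✓
8: successors {8}; Diamond q there: 8:T. ✓

{1, 4, 7, 8}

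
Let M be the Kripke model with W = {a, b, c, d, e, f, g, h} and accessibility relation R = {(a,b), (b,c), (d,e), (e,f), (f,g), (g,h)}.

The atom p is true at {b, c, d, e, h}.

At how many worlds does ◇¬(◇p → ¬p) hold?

1

a: successors {b}; ¬(◇p → ¬p) there: b:T. ✓
b: successors {c}; ¬(◇p → ¬p) there: c:F. ✗
c: no successors, so ◇¬(◇p → ¬p) fails. ✗
d: successors {e}; ¬(◇p → ¬p) there: e:F. ✗
e: successors {f}; ¬(◇p → ¬p) there: f:F. ✗
f: successors {g}; ¬(◇p → ¬p) there: g:F. ✗
g: successors {h}; ¬(◇p → ¬p) there: h:F. ✗
h: no successors, so ◇¬(◇p → ¬p) fails. ✗
Satisfying worlds: {a}.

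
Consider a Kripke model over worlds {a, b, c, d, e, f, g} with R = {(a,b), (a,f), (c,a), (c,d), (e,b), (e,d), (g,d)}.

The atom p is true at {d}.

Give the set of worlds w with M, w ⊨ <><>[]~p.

a: successors {b, f}; <>[]~p there: b:F, f:F. ✗
b: no successors, so <><>[]~p fails. ✗
c: successors {a, d}; <>[]~p there: a:T, d:F. ✓
d: no successors, so <><>[]~p fails. ✗
e: successors {b, d}; <>[]~p there: b:F, d:F. ✗
f: no successors, so <><>[]~p fails. ✗
g: successors {d}; <>[]~p there: d:F. ✗

{c}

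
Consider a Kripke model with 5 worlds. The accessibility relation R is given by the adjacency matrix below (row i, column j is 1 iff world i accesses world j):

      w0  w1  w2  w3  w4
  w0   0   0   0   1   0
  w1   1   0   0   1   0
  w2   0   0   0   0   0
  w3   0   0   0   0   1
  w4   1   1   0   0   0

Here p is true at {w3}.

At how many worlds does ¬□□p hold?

w0: □□p is F. ✓
w1: □□p is F. ✓
w2: □□p is T. ✗
w3: □□p is F. ✓
w4: □□p is F. ✓
Satisfying worlds: {w0, w1, w3, w4}.

4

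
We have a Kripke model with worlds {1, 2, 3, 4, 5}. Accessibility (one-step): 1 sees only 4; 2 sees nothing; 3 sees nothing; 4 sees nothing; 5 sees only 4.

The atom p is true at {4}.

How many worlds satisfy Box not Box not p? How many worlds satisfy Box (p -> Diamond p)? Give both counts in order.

For Box not Box not p:
1: successors {4}; not Box not p there: 4:F. ✗
2: no successors, so Box not Box not p holds vacuously. ✓
3: no successors, so Box not Box not p holds vacuously. ✓
4: no successors, so Box not Box not p holds vacuously. ✓
5: successors {4}; not Box not p there: 4:F. ✗
— 3 worlds.
For Box (p -> Diamond p):
1: successors {4}; p -> Diamond p there: 4:F. ✗
2: no successors, so Box (p -> Diamond p) holds vacuously. ✓
3: no successors, so Box (p -> Diamond p) holds vacuously. ✓
4: no successors, so Box (p -> Diamond p) holds vacuously. ✓
5: successors {4}; p -> Diamond p there: 4:F. ✗
— 3 worlds.

3 and 3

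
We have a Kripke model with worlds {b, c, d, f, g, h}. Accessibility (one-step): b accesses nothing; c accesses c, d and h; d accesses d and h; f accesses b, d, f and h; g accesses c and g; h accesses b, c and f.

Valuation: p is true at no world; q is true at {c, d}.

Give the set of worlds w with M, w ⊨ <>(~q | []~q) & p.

b: <>(~q | []~q) is F, p is F. ✗
c: <>(~q | []~q) is T, p is F. ✗
d: <>(~q | []~q) is T, p is F. ✗
f: <>(~q | []~q) is T, p is F. ✗
g: <>(~q | []~q) is T, p is F. ✗
h: <>(~q | []~q) is T, p is F. ✗

∅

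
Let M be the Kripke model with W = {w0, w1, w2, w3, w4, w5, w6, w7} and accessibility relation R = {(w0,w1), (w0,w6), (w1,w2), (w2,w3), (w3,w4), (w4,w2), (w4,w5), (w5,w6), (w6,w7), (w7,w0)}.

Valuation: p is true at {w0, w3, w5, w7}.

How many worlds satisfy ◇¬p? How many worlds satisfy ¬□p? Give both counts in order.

5 and 5

For ◇¬p:
w0: successors {w1, w6}; ¬p there: w1:T, w6:T. ✓
w1: successors {w2}; ¬p there: w2:T. ✓
w2: successors {w3}; ¬p there: w3:F. ✗
w3: successors {w4}; ¬p there: w4:T. ✓
w4: successors {w2, w5}; ¬p there: w2:T, w5:F. ✓
w5: successors {w6}; ¬p there: w6:T. ✓
w6: successors {w7}; ¬p there: w7:F. ✗
w7: successors {w0}; ¬p there: w0:F. ✗
— 5 worlds.
For ¬□p:
w0: □p is F. ✓
w1: □p is F. ✓
w2: □p is T. ✗
w3: □p is F. ✓
w4: □p is F. ✓
w5: □p is F. ✓
w6: □p is T. ✗
w7: □p is T. ✗
— 5 worlds.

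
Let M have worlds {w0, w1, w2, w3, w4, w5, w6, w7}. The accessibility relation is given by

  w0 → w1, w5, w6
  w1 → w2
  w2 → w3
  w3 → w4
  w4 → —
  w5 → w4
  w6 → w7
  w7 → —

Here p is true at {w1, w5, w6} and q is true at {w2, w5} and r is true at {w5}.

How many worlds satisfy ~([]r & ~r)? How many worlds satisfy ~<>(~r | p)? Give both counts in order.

For ~([]r & ~r):
w0: []r & ~r is F. ✓
w1: []r & ~r is F. ✓
w2: []r & ~r is F. ✓
w3: []r & ~r is F. ✓
w4: []r & ~r is T. ✗
w5: []r & ~r is F. ✓
w6: []r & ~r is F. ✓
w7: []r & ~r is T. ✗
— 6 worlds.
For ~<>(~r | p):
w0: <>(~r | p) is T. ✗
w1: <>(~r | p) is T. ✗
w2: <>(~r | p) is T. ✗
w3: <>(~r | p) is T. ✗
w4: <>(~r | p) is F. ✓
w5: <>(~r | p) is T. ✗
w6: <>(~r | p) is T. ✗
w7: <>(~r | p) is F. ✓
— 2 worlds.

6 and 2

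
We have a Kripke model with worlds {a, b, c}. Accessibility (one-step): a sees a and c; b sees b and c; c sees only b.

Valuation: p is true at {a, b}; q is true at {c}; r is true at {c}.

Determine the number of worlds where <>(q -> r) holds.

3

a: successors {a, c}; q -> r there: a:T, c:T. ✓
b: successors {b, c}; q -> r there: b:T, c:T. ✓
c: successors {b}; q -> r there: b:T. ✓
Satisfying worlds: {a, b, c}.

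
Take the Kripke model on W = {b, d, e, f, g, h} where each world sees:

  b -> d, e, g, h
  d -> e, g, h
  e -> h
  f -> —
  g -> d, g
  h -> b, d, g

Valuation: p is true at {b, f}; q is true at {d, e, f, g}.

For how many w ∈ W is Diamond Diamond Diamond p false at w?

2

b: successors {d, e, g, h}; Diamond Diamond p there: d:T, e:T, g:F, h:F. ✓
d: successors {e, g, h}; Diamond Diamond p there: e:T, g:F, h:F. ✓
e: successors {h}; Diamond Diamond p there: h:F. ✗
f: no successors, so Diamond Diamond Diamond p fails. ✗
g: successors {d, g}; Diamond Diamond p there: d:T, g:F. ✓
h: successors {b, d, g}; Diamond Diamond p there: b:T, d:T, g:F. ✓
Satisfying worlds: {b, d, g, h}.
So Diamond Diamond Diamond p fails at the other 2 worlds.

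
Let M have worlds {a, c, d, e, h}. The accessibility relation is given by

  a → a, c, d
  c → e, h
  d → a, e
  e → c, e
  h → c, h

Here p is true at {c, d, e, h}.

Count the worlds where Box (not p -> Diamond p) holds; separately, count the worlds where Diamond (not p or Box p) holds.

5 and 5

For Box (not p -> Diamond p):
a: successors {a, c, d}; not p -> Diamond p there: a:T, c:T, d:T. ✓
c: successors {e, h}; not p -> Diamond p there: e:T, h:T. ✓
d: successors {a, e}; not p -> Diamond p there: a:T, e:T. ✓
e: successors {c, e}; not p -> Diamond p there: c:T, e:T. ✓
h: successors {c, h}; not p -> Diamond p there: c:T, h:T. ✓
— 5 worlds.
For Diamond (not p or Box p):
a: successors {a, c, d}; not p or Box p there: a:T, c:T, d:F. ✓
c: successors {e, h}; not p or Box p there: e:T, h:T. ✓
d: successors {a, e}; not p or Box p there: a:T, e:T. ✓
e: successors {c, e}; not p or Box p there: c:T, e:T. ✓
h: successors {c, h}; not p or Box p there: c:T, h:T. ✓
— 5 worlds.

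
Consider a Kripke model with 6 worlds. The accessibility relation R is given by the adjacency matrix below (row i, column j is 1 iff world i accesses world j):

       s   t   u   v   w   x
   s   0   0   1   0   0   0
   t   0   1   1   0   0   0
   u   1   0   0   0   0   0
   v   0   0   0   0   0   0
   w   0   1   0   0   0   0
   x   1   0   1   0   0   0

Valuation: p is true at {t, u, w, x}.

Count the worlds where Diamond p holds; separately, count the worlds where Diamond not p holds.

4 and 2

For Diamond p:
s: successors {u}; p there: u:T. ✓
t: successors {t, u}; p there: t:T, u:T. ✓
u: successors {s}; p there: s:F. ✗
v: no successors, so Diamond p fails. ✗
w: successors {t}; p there: t:T. ✓
x: successors {s, u}; p there: s:F, u:T. ✓
— 4 worlds.
For Diamond not p:
s: successors {u}; not p there: u:F. ✗
t: successors {t, u}; not p there: t:F, u:F. ✗
u: successors {s}; not p there: s:T. ✓
v: no successors, so Diamond not p fails. ✗
w: successors {t}; not p there: t:F. ✗
x: successors {s, u}; not p there: s:T, u:F. ✓
— 2 worlds.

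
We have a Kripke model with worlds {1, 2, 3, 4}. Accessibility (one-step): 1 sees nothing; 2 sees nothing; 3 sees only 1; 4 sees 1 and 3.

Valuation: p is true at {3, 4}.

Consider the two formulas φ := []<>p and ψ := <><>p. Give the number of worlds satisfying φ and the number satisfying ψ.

For []<>p:
1: no successors, so []<>p holds vacuously. ✓
2: no successors, so []<>p holds vacuously. ✓
3: successors {1}; <>p there: 1:F. ✗
4: successors {1, 3}; <>p there: 1:F, 3:F. ✗
— 2 worlds.
For <><>p:
1: no successors, so <><>p fails. ✗
2: no successors, so <><>p fails. ✗
3: successors {1}; <>p there: 1:F. ✗
4: successors {1, 3}; <>p there: 1:F, 3:F. ✗
— 0 worlds.

2 and 0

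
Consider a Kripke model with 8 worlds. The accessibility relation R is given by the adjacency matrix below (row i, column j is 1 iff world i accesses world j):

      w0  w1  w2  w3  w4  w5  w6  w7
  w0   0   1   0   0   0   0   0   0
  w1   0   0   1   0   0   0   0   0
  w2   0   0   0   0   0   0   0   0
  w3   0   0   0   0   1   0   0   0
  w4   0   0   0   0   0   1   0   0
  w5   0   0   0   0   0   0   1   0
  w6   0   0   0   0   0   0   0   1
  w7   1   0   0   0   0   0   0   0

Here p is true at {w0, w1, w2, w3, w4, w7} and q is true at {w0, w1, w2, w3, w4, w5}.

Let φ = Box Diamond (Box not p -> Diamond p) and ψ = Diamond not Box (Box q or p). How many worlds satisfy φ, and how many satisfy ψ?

For Box Diamond (Box not p -> Diamond p):
w0: successors {w1}; Diamond (Box not p -> Diamond p) there: w1:F. ✗
w1: successors {w2}; Diamond (Box not p -> Diamond p) there: w2:F. ✗
w2: no successors, so Box Diamond (Box not p -> Diamond p) holds vacuously. ✓
w3: successors {w4}; Diamond (Box not p -> Diamond p) there: w4:F. ✗
w4: successors {w5}; Diamond (Box not p -> Diamond p) there: w5:T. ✓
w5: successors {w6}; Diamond (Box not p -> Diamond p) there: w6:T. ✓
w6: successors {w7}; Diamond (Box not p -> Diamond p) there: w7:T. ✓
w7: successors {w0}; Diamond (Box not p -> Diamond p) there: w0:T. ✓
— 5 worlds.
For Diamond not Box (Box q or p):
w0: successors {w1}; not Box (Box q or p) there: w1:F. ✗
w1: successors {w2}; not Box (Box q or p) there: w2:F. ✗
w2: no successors, so Diamond not Box (Box q or p) fails. ✗
w3: successors {w4}; not Box (Box q or p) there: w4:T. ✓
w4: successors {w5}; not Box (Box q or p) there: w5:T. ✓
w5: successors {w6}; not Box (Box q or p) there: w6:F. ✗
w6: successors {w7}; not Box (Box q or p) there: w7:F. ✗
w7: successors {w0}; not Box (Box q or p) there: w0:F. ✗
— 2 worlds.

5 and 2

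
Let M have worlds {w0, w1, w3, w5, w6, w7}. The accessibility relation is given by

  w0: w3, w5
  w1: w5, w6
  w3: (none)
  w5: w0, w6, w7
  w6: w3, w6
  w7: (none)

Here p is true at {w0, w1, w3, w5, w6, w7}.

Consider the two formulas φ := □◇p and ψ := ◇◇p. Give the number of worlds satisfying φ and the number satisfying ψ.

3 and 4

For □◇p:
w0: successors {w3, w5}; ◇p there: w3:F, w5:T. ✗
w1: successors {w5, w6}; ◇p there: w5:T, w6:T. ✓
w3: no successors, so □◇p holds vacuously. ✓
w5: successors {w0, w6, w7}; ◇p there: w0:T, w6:T, w7:F. ✗
w6: successors {w3, w6}; ◇p there: w3:F, w6:T. ✗
w7: no successors, so □◇p holds vacuously. ✓
— 3 worlds.
For ◇◇p:
w0: successors {w3, w5}; ◇p there: w3:F, w5:T. ✓
w1: successors {w5, w6}; ◇p there: w5:T, w6:T. ✓
w3: no successors, so ◇◇p fails. ✗
w5: successors {w0, w6, w7}; ◇p there: w0:T, w6:T, w7:F. ✓
w6: successors {w3, w6}; ◇p there: w3:F, w6:T. ✓
w7: no successors, so ◇◇p fails. ✗
— 4 worlds.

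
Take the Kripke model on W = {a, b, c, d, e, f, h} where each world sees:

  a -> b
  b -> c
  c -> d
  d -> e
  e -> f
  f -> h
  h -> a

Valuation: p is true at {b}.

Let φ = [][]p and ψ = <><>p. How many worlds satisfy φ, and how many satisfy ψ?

For [][]p:
a: successors {b}; []p there: b:F. ✗
b: successors {c}; []p there: c:F. ✗
c: successors {d}; []p there: d:F. ✗
d: successors {e}; []p there: e:F. ✗
e: successors {f}; []p there: f:F. ✗
f: successors {h}; []p there: h:F. ✗
h: successors {a}; []p there: a:T. ✓
— 1 world.
For <><>p:
a: successors {b}; <>p there: b:F. ✗
b: successors {c}; <>p there: c:F. ✗
c: successors {d}; <>p there: d:F. ✗
d: successors {e}; <>p there: e:F. ✗
e: successors {f}; <>p there: f:F. ✗
f: successors {h}; <>p there: h:F. ✗
h: successors {a}; <>p there: a:T. ✓
— 1 world.

1 and 1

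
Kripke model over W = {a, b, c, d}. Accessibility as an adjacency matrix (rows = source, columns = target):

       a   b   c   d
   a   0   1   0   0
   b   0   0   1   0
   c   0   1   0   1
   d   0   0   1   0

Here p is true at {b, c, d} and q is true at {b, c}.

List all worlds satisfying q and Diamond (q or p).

a: q is F, Diamond (q or p) is T. ✗
b: q is T, Diamond (q or p) is T. ✓
c: q is T, Diamond (q or p) is T. ✓
d: q is F, Diamond (q or p) is T. ✗

{b, c}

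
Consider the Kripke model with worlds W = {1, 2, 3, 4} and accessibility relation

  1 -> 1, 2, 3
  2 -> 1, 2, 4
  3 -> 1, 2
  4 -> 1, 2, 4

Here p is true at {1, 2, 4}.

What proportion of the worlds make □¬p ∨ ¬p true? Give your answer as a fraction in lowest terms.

1/4

1: □¬p is F, ¬p is F. ✗
2: □¬p is F, ¬p is F. ✗
3: □¬p is F, ¬p is T. ✓
4: □¬p is F, ¬p is F. ✗
That's 1 of 4 worlds, so 1/4.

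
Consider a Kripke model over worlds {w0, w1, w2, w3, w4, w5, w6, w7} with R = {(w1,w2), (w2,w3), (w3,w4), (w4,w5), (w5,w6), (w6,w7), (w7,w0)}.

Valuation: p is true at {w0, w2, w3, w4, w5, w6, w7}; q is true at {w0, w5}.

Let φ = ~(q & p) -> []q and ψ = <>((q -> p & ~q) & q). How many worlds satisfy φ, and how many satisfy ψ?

4 and 0

For ~(q & p) -> []q:
w0: ~(q & p) is F, []q is T. ✓
w1: ~(q & p) is T, []q is F. ✗
w2: ~(q & p) is T, []q is F. ✗
w3: ~(q & p) is T, []q is F. ✗
w4: ~(q & p) is T, []q is T. ✓
w5: ~(q & p) is F, []q is F. ✓
w6: ~(q & p) is T, []q is F. ✗
w7: ~(q & p) is T, []q is T. ✓
— 4 worlds.
For <>((q -> p & ~q) & q):
w0: no successors, so <>((q -> p & ~q) & q) fails. ✗
w1: successors {w2}; (q -> p & ~q) & q there: w2:F. ✗
w2: successors {w3}; (q -> p & ~q) & q there: w3:F. ✗
w3: successors {w4}; (q -> p & ~q) & q there: w4:F. ✗
w4: successors {w5}; (q -> p & ~q) & q there: w5:F. ✗
w5: successors {w6}; (q -> p & ~q) & q there: w6:F. ✗
w6: successors {w7}; (q -> p & ~q) & q there: w7:F. ✗
w7: successors {w0}; (q -> p & ~q) & q there: w0:F. ✗
— 0 worlds.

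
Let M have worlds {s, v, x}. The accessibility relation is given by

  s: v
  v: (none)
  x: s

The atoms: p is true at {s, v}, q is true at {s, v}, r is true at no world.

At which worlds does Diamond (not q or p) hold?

s: successors {v}; not q or p there: v:T. ✓
v: no successors, so Diamond (not q or p) fails. ✗
x: successors {s}; not q or p there: s:T. ✓

{s, x}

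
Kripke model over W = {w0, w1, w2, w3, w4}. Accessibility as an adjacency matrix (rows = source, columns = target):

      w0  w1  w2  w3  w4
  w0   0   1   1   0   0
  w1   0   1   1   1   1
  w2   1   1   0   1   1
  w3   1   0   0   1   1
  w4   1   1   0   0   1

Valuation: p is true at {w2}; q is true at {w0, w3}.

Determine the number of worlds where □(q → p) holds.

w0: successors {w1, w2}; q → p there: w1:T, w2:T. ✓
w1: successors {w1, w2, w3, w4}; q → p there: w1:T, w2:T, w3:F, w4:T. ✗
w2: successors {w0, w1, w3, w4}; q → p there: w0:F, w1:T, w3:F, w4:T. ✗
w3: successors {w0, w3, w4}; q → p there: w0:F, w3:F, w4:T. ✗
w4: successors {w0, w1, w4}; q → p there: w0:F, w1:T, w4:T. ✗
Satisfying worlds: {w0}.

1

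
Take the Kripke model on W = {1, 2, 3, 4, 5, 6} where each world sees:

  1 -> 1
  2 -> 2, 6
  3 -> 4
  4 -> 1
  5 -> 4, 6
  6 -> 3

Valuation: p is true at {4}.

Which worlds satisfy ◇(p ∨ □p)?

{3, 5, 6}

1: successors {1}; p ∨ □p there: 1:F. ✗
2: successors {2, 6}; p ∨ □p there: 2:F, 6:F. ✗
3: successors {4}; p ∨ □p there: 4:T. ✓
4: successors {1}; p ∨ □p there: 1:F. ✗
5: successors {4, 6}; p ∨ □p there: 4:T, 6:F. ✓
6: successors {3}; p ∨ □p there: 3:T. ✓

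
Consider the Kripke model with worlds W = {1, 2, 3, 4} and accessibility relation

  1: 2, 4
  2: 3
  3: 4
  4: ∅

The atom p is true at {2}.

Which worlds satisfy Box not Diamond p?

1: successors {2, 4}; not Diamond p there: 2:T, 4:T. ✓
2: successors {3}; not Diamond p there: 3:T. ✓
3: successors {4}; not Diamond p there: 4:T. ✓
4: no successors, so Box not Diamond p holds vacuously. ✓

{1, 2, 3, 4}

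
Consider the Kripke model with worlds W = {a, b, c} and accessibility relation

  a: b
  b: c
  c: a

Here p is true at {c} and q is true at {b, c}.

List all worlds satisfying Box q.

a: successors {b}; q there: b:T. ✓
b: successors {c}; q there: c:T. ✓
c: successors {a}; q there: a:F. ✗

{a, b}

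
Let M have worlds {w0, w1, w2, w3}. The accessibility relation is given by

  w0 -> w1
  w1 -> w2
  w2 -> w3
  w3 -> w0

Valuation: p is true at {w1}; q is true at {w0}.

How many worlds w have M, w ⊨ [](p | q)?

2

w0: successors {w1}; p | q there: w1:T. ✓
w1: successors {w2}; p | q there: w2:F. ✗
w2: successors {w3}; p | q there: w3:F. ✗
w3: successors {w0}; p | q there: w0:T. ✓
Satisfying worlds: {w0, w3}.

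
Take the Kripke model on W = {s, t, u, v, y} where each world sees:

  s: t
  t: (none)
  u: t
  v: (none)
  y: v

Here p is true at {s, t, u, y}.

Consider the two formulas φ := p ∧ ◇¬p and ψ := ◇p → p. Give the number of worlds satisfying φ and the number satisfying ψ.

1 and 5

For p ∧ ◇¬p:
s: p is T, ◇¬p is F. ✗
t: p is T, ◇¬p is F. ✗
u: p is T, ◇¬p is F. ✗
v: p is F, ◇¬p is F. ✗
y: p is T, ◇¬p is T. ✓
— 1 world.
For ◇p → p:
s: ◇p is T, p is T. ✓
t: ◇p is F, p is T. ✓
u: ◇p is T, p is T. ✓
v: ◇p is F, p is F. ✓
y: ◇p is F, p is T. ✓
— 5 worlds.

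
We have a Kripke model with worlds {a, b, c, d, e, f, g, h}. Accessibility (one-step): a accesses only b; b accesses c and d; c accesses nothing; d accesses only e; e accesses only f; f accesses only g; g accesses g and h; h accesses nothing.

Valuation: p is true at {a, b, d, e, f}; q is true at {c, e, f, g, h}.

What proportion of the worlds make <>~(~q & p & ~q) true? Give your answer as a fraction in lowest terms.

5/8

a: successors {b}; ~(~q & p & ~q) there: b:F. ✗
b: successors {c, d}; ~(~q & p & ~q) there: c:T, d:F. ✓
c: no successors, so <>~(~q & p & ~q) fails. ✗
d: successors {e}; ~(~q & p & ~q) there: e:T. ✓
e: successors {f}; ~(~q & p & ~q) there: f:T. ✓
f: successors {g}; ~(~q & p & ~q) there: g:T. ✓
g: successors {g, h}; ~(~q & p & ~q) there: g:T, h:T. ✓
h: no successors, so <>~(~q & p & ~q) fails. ✗
That's 5 of 8 worlds, so 5/8.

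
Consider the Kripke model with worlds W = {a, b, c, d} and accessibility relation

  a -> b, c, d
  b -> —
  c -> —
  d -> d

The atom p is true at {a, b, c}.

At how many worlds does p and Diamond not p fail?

3

a: p is T, Diamond not p is T. ✓
b: p is T, Diamond not p is F. ✗
c: p is T, Diamond not p is F. ✗
d: p is F, Diamond not p is T. ✗
Satisfying worlds: {a}.
So p and Diamond not p fails at the other 3 worlds.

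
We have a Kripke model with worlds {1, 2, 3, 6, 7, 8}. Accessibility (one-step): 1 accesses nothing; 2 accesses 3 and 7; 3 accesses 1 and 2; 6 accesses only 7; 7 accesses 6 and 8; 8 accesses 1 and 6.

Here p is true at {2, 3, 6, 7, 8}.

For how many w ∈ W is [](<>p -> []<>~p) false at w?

5

1: no successors, so [](<>p -> []<>~p) holds vacuously. ✓
2: successors {3, 7}; <>p -> []<>~p there: 3:F, 7:F. ✗
3: successors {1, 2}; <>p -> []<>~p there: 1:T, 2:F. ✗
6: successors {7}; <>p -> []<>~p there: 7:F. ✗
7: successors {6, 8}; <>p -> []<>~p there: 6:F, 8:F. ✗
8: successors {1, 6}; <>p -> []<>~p there: 1:T, 6:F. ✗
Satisfying worlds: {1}.
So [](<>p -> []<>~p) fails at the other 5 worlds.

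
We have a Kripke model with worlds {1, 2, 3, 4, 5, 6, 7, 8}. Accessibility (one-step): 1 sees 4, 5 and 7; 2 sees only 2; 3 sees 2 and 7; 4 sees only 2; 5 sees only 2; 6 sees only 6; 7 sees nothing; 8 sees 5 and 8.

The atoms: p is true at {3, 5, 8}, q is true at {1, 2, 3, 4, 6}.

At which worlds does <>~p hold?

{1, 2, 3, 4, 5, 6}

1: successors {4, 5, 7}; ~p there: 4:T, 5:F, 7:T. ✓
2: successors {2}; ~p there: 2:T. ✓
3: successors {2, 7}; ~p there: 2:T, 7:T. ✓
4: successors {2}; ~p there: 2:T. ✓
5: successors {2}; ~p there: 2:T. ✓
6: successors {6}; ~p there: 6:T. ✓
7: no successors, so <>~p fails. ✗
8: successors {5, 8}; ~p there: 5:F, 8:F. ✗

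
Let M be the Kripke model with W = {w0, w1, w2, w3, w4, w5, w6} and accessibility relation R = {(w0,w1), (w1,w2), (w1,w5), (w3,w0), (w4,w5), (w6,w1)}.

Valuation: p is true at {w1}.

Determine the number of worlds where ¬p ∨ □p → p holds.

w0: ¬p ∨ □p is T, p is F. ✗
w1: ¬p ∨ □p is F, p is T. ✓
w2: ¬p ∨ □p is T, p is F. ✗
w3: ¬p ∨ □p is T, p is F. ✗
w4: ¬p ∨ □p is T, p is F. ✗
w5: ¬p ∨ □p is T, p is F. ✗
w6: ¬p ∨ □p is T, p is F. ✗
Satisfying worlds: {w1}.

1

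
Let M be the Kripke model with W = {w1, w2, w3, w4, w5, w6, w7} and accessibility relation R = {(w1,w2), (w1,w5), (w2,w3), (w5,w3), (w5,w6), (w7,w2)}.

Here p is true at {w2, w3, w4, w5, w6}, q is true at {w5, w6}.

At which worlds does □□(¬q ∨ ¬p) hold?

w1: successors {w2, w5}; □(¬q ∨ ¬p) there: w2:T, w5:F. ✗
w2: successors {w3}; □(¬q ∨ ¬p) there: w3:T. ✓
w3: no successors, so □□(¬q ∨ ¬p) holds vacuously. ✓
w4: no successors, so □□(¬q ∨ ¬p) holds vacuously. ✓
w5: successors {w3, w6}; □(¬q ∨ ¬p) there: w3:T, w6:T. ✓
w6: no successors, so □□(¬q ∨ ¬p) holds vacuously. ✓
w7: successors {w2}; □(¬q ∨ ¬p) there: w2:T. ✓

{w2, w3, w4, w5, w6, w7}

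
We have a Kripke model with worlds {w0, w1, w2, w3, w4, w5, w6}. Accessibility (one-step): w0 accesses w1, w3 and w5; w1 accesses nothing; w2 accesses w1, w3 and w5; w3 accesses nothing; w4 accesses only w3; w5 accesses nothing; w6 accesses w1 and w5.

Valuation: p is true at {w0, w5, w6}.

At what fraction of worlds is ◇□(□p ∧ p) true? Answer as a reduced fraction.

4/7

w0: successors {w1, w3, w5}; □(□p ∧ p) there: w1:T, w3:T, w5:T. ✓
w1: no successors, so ◇□(□p ∧ p) fails. ✗
w2: successors {w1, w3, w5}; □(□p ∧ p) there: w1:T, w3:T, w5:T. ✓
w3: no successors, so ◇□(□p ∧ p) fails. ✗
w4: successors {w3}; □(□p ∧ p) there: w3:T. ✓
w5: no successors, so ◇□(□p ∧ p) fails. ✗
w6: successors {w1, w5}; □(□p ∧ p) there: w1:T, w5:T. ✓
That's 4 of 7 worlds, so 4/7.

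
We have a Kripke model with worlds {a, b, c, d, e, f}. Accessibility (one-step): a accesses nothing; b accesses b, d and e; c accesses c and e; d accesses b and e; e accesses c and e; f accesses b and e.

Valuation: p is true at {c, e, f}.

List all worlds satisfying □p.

{a, c, e}

a: no successors, so □p holds vacuously. ✓
b: successors {b, d, e}; p there: b:F, d:F, e:T. ✗
c: successors {c, e}; p there: c:T, e:T. ✓
d: successors {b, e}; p there: b:F, e:T. ✗
e: successors {c, e}; p there: c:T, e:T. ✓
f: successors {b, e}; p there: b:F, e:T. ✗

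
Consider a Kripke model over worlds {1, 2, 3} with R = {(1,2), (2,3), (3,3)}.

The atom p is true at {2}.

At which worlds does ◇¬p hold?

1: successors {2}; ¬p there: 2:F. ✗
2: successors {3}; ¬p there: 3:T. ✓
3: successors {3}; ¬p there: 3:T. ✓

{2, 3}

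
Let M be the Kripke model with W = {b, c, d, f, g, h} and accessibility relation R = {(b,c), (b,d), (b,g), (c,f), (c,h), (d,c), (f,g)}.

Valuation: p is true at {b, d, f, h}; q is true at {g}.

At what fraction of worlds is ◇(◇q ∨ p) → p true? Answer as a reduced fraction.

5/6

b: ◇(◇q ∨ p) is T, p is T. ✓
c: ◇(◇q ∨ p) is T, p is F. ✗
d: ◇(◇q ∨ p) is F, p is T. ✓
f: ◇(◇q ∨ p) is F, p is T. ✓
g: ◇(◇q ∨ p) is F, p is F. ✓
h: ◇(◇q ∨ p) is F, p is T. ✓
That's 5 of 6 worlds, so 5/6.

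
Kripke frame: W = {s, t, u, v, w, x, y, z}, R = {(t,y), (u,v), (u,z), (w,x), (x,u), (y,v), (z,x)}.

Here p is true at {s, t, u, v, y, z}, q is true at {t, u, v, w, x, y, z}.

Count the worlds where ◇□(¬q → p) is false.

2

s: no successors, so ◇□(¬q → p) fails. ✗
t: successors {y}; □(¬q → p) there: y:T. ✓
u: successors {v, z}; □(¬q → p) there: v:T, z:T. ✓
v: no successors, so ◇□(¬q → p) fails. ✗
w: successors {x}; □(¬q → p) there: x:T. ✓
x: successors {u}; □(¬q → p) there: u:T. ✓
y: successors {v}; □(¬q → p) there: v:T. ✓
z: successors {x}; □(¬q → p) there: x:T. ✓
Satisfying worlds: {t, u, w, x, y, z}.
So ◇□(¬q → p) fails at the other 2 worlds.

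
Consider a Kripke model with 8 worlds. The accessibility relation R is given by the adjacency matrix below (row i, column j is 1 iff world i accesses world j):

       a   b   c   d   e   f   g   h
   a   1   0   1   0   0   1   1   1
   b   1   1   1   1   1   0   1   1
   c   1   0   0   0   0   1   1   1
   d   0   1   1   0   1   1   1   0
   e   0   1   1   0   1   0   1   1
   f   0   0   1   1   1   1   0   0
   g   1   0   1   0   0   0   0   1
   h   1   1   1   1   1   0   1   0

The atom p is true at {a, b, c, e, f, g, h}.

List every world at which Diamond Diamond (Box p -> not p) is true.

{a, b, c, d, e, f, g, h}

a: successors {a, c, f, g, h}; Diamond (Box p -> not p) there: a:T, c:T, f:T, g:T, h:T. ✓
b: successors {a, b, c, d, e, g, h}; Diamond (Box p -> not p) there: a:T, b:T, c:T, d:T, e:T, g:T, h:T. ✓
c: successors {a, f, g, h}; Diamond (Box p -> not p) there: a:T, f:T, g:T, h:T. ✓
d: successors {b, c, e, f, g}; Diamond (Box p -> not p) there: b:T, c:T, e:T, f:T, g:T. ✓
e: successors {b, c, e, g, h}; Diamond (Box p -> not p) there: b:T, c:T, e:T, g:T, h:T. ✓
f: successors {c, d, e, f}; Diamond (Box p -> not p) there: c:T, d:T, e:T, f:T. ✓
g: successors {a, c, h}; Diamond (Box p -> not p) there: a:T, c:T, h:T. ✓
h: successors {a, b, c, d, e, g}; Diamond (Box p -> not p) there: a:T, b:T, c:T, d:T, e:T, g:T. ✓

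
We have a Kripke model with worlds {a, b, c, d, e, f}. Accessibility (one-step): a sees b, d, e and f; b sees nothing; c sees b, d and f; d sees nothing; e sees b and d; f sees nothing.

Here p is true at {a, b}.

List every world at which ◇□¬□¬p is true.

a: successors {b, d, e, f}; □¬□¬p there: b:T, d:T, e:F, f:T. ✓
b: no successors, so ◇□¬□¬p fails. ✗
c: successors {b, d, f}; □¬□¬p there: b:T, d:T, f:T. ✓
d: no successors, so ◇□¬□¬p fails. ✗
e: successors {b, d}; □¬□¬p there: b:T, d:T. ✓
f: no successors, so ◇□¬□¬p fails. ✗

{a, c, e}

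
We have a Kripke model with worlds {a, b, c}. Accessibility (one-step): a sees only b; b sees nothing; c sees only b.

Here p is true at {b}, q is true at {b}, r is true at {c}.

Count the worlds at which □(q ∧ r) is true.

1

a: successors {b}; q ∧ r there: b:F. ✗
b: no successors, so □(q ∧ r) holds vacuously. ✓
c: successors {b}; q ∧ r there: b:F. ✗
Satisfying worlds: {b}.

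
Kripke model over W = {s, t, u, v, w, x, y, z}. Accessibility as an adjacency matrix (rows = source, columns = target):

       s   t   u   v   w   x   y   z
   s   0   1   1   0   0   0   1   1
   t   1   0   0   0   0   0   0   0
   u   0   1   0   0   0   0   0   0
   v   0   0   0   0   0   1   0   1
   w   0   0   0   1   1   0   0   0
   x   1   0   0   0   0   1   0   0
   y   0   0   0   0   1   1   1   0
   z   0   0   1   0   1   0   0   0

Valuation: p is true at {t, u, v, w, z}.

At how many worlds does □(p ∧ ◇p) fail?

6

s: successors {t, u, y, z}; p ∧ ◇p there: t:F, u:T, y:F, z:T. ✗
t: successors {s}; p ∧ ◇p there: s:F. ✗
u: successors {t}; p ∧ ◇p there: t:F. ✗
v: successors {x, z}; p ∧ ◇p there: x:F, z:T. ✗
w: successors {v, w}; p ∧ ◇p there: v:T, w:T. ✓
x: successors {s, x}; p ∧ ◇p there: s:F, x:F. ✗
y: successors {w, x, y}; p ∧ ◇p there: w:T, x:F, y:F. ✗
z: successors {u, w}; p ∧ ◇p there: u:T, w:T. ✓
Satisfying worlds: {w, z}.
So □(p ∧ ◇p) fails at the other 6 worlds.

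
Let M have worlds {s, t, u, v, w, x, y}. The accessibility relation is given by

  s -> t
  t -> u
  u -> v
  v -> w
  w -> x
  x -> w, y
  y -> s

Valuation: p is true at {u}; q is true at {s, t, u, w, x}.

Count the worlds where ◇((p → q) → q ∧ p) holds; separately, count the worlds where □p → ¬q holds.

For ◇((p → q) → q ∧ p):
s: successors {t}; (p → q) → q ∧ p there: t:F. ✗
t: successors {u}; (p → q) → q ∧ p there: u:T. ✓
u: successors {v}; (p → q) → q ∧ p there: v:F. ✗
v: successors {w}; (p → q) → q ∧ p there: w:F. ✗
w: successors {x}; (p → q) → q ∧ p there: x:F. ✗
x: successors {w, y}; (p → q) → q ∧ p there: w:F, y:F. ✗
y: successors {s}; (p → q) → q ∧ p there: s:F. ✗
— 1 world.
For □p → ¬q:
s: □p is F, ¬q is F. ✓
t: □p is T, ¬q is F. ✗
u: □p is F, ¬q is F. ✓
v: □p is F, ¬q is T. ✓
w: □p is F, ¬q is F. ✓
x: □p is F, ¬q is F. ✓
y: □p is F, ¬q is T. ✓
— 6 worlds.

1 and 6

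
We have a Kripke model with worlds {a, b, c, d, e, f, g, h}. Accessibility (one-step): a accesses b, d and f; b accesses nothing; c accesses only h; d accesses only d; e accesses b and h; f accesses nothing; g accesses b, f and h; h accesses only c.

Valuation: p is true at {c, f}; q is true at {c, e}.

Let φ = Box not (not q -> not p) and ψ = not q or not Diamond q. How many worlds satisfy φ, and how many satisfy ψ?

For Box not (not q -> not p):
a: successors {b, d, f}; not (not q -> not p) there: b:F, d:F, f:T. ✗
b: no successors, so Box not (not q -> not p) holds vacuously. ✓
c: successors {h}; not (not q -> not p) there: h:F. ✗
d: successors {d}; not (not q -> not p) there: d:F. ✗
e: successors {b, h}; not (not q -> not p) there: b:F, h:F. ✗
f: no successors, so Box not (not q -> not p) holds vacuously. ✓
g: successors {b, f, h}; not (not q -> not p) there: b:F, f:T, h:F. ✗
h: successors {c}; not (not q -> not p) there: c:F. ✗
— 2 worlds.
For not q or not Diamond q:
a: not q is T, not Diamond q is T. ✓
b: not q is T, not Diamond q is T. ✓
c: not q is F, not Diamond q is T. ✓
d: not q is T, not Diamond q is T. ✓
e: not q is F, not Diamond q is T. ✓
f: not q is T, not Diamond q is T. ✓
g: not q is T, not Diamond q is T. ✓
h: not q is T, not Diamond q is F. ✓
— 8 worlds.

2 and 8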